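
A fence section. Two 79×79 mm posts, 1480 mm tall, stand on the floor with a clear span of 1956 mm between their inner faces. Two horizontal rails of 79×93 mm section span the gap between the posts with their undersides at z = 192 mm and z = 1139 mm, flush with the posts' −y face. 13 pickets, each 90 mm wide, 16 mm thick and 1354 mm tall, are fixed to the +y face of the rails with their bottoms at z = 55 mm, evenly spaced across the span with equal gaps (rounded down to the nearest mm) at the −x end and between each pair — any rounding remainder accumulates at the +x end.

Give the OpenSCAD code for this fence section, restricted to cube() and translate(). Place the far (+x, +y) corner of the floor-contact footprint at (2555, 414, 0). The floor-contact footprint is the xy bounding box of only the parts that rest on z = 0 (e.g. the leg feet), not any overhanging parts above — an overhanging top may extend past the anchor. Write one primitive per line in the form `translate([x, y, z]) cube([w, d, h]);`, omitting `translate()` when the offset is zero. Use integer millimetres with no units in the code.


translate([441, 335, 0]) cube([79, 79, 1480]);
translate([2476, 335, 0]) cube([79, 79, 1480]);
translate([520, 335, 192]) cube([1956, 79, 93]);
translate([520, 335, 1139]) cube([1956, 79, 93]);
translate([576, 414, 55]) cube([90, 16, 1354]);
translate([722, 414, 55]) cube([90, 16, 1354]);
translate([868, 414, 55]) cube([90, 16, 1354]);
translate([1014, 414, 55]) cube([90, 16, 1354]);
translate([1160, 414, 55]) cube([90, 16, 1354]);
translate([1306, 414, 55]) cube([90, 16, 1354]);
translate([1452, 414, 55]) cube([90, 16, 1354]);
translate([1598, 414, 55]) cube([90, 16, 1354]);
translate([1744, 414, 55]) cube([90, 16, 1354]);
translate([1890, 414, 55]) cube([90, 16, 1354]);
translate([2036, 414, 55]) cube([90, 16, 1354]);
translate([2182, 414, 55]) cube([90, 16, 1354]);
translate([2328, 414, 55]) cube([90, 16, 1354]);


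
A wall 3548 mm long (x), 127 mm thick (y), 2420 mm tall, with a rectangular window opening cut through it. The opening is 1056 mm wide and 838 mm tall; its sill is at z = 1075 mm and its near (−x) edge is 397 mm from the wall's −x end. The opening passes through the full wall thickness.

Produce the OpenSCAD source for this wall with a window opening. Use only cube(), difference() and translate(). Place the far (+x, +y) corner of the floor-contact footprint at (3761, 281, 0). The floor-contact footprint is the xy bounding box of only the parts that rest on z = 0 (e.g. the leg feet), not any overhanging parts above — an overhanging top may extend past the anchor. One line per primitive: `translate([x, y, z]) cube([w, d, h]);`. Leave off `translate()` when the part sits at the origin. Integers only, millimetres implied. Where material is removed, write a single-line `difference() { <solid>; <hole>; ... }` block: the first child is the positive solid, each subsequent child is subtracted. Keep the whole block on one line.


difference() { translate([213, 154, 0]) cube([3548, 127, 2420]); translate([610, 154, 1075]) cube([1056, 127, 838]); }


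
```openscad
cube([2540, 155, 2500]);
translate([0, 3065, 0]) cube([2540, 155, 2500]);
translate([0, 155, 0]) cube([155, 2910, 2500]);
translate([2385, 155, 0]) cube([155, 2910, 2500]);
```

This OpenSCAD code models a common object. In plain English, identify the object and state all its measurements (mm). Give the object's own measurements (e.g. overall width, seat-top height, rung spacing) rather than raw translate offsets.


The wall frame of a small rectangular building: four walls, each 2500 mm tall and 155 mm thick, enclosing a footprint 2540 mm (x) by 3220 mm (y) outside-to-outside, with no floor or roof. The front and back walls (the −y and +y sides) span the full width; the two side walls fit between them.


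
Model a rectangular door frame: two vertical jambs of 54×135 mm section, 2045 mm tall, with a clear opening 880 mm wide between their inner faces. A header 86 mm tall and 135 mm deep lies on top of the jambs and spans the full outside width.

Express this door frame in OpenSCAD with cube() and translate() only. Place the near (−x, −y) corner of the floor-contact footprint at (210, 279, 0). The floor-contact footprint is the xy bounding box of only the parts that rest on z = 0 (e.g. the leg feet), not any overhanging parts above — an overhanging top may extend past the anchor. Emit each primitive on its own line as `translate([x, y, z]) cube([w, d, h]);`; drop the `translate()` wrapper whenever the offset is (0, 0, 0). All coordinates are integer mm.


translate([210, 279, 0]) cube([54, 135, 2045]);
translate([1144, 279, 0]) cube([54, 135, 2045]);
translate([210, 279, 2045]) cube([988, 135, 86]);


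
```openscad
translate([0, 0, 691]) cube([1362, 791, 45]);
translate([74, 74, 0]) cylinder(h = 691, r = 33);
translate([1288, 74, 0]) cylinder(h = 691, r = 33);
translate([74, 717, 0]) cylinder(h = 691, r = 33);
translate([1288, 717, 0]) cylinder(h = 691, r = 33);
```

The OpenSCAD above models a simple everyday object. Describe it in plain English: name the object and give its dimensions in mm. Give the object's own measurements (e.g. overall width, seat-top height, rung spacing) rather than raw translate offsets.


A table: top 1362 mm (x) × 791 mm (y), 45 mm thick, upper face at z = 736 mm, on four round legs of 66 mm diameter, each leg's bounding box inset 41 mm from the nearest pair of top edges from z = 0 to the bottom of the top.


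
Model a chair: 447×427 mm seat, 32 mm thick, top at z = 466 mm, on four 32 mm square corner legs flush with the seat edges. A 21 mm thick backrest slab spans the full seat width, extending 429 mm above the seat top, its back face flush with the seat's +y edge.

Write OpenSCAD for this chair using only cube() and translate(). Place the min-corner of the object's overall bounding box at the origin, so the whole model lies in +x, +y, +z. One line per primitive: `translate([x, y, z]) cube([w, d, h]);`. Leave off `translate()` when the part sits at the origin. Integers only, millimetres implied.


translate([0, 0, 434]) cube([447, 427, 32]);
cube([32, 32, 434]);
translate([415, 0, 0]) cube([32, 32, 434]);
translate([0, 395, 0]) cube([32, 32, 434]);
translate([415, 395, 0]) cube([32, 32, 434]);
translate([0, 406, 466]) cube([447, 21, 429]);


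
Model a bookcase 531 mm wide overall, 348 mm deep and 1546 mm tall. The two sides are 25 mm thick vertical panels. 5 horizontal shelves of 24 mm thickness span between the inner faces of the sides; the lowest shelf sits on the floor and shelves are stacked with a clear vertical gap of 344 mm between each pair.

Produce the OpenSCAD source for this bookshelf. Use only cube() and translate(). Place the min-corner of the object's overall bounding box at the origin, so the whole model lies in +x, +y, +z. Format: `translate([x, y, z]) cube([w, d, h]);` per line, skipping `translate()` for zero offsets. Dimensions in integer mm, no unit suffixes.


cube([25, 348, 1546]);
translate([506, 0, 0]) cube([25, 348, 1546]);
translate([25, 0, 0]) cube([481, 348, 24]);
translate([25, 0, 368]) cube([481, 348, 24]);
translate([25, 0, 736]) cube([481, 348, 24]);
translate([25, 0, 1104]) cube([481, 348, 24]);
translate([25, 0, 1472]) cube([481, 348, 24]);


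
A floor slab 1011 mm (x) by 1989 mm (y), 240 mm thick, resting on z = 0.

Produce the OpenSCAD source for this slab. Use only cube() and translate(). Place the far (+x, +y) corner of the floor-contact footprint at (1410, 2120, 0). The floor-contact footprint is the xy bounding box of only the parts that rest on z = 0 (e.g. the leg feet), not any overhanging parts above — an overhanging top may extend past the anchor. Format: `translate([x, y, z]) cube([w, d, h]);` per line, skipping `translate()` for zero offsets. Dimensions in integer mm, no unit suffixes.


translate([399, 131, 0]) cube([1011, 1989, 240]);


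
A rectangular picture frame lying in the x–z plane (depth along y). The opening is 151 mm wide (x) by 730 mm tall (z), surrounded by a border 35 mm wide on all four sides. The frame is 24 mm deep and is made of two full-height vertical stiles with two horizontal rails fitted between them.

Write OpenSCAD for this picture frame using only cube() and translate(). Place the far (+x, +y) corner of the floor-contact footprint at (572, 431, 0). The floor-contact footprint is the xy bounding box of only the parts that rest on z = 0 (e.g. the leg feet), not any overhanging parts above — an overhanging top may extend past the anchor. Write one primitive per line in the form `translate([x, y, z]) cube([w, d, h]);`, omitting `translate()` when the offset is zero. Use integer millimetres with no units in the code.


translate([351, 407, 0]) cube([35, 24, 800]);
translate([537, 407, 0]) cube([35, 24, 800]);
translate([386, 407, 0]) cube([151, 24, 35]);
translate([386, 407, 765]) cube([151, 24, 35]);


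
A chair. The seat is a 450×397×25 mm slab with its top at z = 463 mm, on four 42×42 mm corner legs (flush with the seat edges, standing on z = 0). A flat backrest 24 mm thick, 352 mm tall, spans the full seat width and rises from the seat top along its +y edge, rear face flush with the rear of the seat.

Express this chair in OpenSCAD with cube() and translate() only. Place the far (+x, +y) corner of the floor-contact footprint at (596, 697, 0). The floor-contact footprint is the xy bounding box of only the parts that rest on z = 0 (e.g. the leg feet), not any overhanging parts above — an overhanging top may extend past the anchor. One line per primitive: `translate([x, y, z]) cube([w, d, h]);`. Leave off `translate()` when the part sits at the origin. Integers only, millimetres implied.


translate([146, 300, 438]) cube([450, 397, 25]);
translate([146, 300, 0]) cube([42, 42, 438]);
translate([554, 300, 0]) cube([42, 42, 438]);
translate([146, 655, 0]) cube([42, 42, 438]);
translate([554, 655, 0]) cube([42, 42, 438]);
translate([146, 673, 463]) cube([450, 24, 352]);


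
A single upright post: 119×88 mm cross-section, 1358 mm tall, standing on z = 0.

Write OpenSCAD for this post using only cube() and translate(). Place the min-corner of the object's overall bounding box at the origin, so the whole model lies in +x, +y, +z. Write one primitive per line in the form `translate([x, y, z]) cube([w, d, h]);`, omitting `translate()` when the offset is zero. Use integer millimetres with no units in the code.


cube([119, 88, 1358]);


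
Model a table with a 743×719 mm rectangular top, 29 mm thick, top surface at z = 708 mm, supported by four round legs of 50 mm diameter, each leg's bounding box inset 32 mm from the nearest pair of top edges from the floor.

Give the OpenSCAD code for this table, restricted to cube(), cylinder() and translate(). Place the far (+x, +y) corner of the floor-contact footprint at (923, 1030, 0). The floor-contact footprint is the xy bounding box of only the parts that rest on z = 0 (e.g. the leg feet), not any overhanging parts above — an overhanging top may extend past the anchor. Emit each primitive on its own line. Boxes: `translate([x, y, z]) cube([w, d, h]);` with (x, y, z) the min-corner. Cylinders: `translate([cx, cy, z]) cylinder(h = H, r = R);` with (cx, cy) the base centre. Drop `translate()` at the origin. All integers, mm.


translate([212, 343, 679]) cube([743, 719, 29]);
translate([269, 400, 0]) cylinder(h = 679, r = 25);
translate([898, 400, 0]) cylinder(h = 679, r = 25);
translate([269, 1005, 0]) cylinder(h = 679, r = 25);
translate([898, 1005, 0]) cylinder(h = 679, r = 25);


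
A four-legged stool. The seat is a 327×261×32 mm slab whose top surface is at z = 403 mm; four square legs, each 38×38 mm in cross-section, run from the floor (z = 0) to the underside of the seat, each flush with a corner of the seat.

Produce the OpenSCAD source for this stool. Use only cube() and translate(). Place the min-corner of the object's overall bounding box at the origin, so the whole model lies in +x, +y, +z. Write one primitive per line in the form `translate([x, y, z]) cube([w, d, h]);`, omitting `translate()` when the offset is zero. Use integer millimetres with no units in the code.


translate([0, 0, 371]) cube([327, 261, 32]);
cube([38, 38, 371]);
translate([289, 0, 0]) cube([38, 38, 371]);
translate([0, 223, 0]) cube([38, 38, 371]);
translate([289, 223, 0]) cube([38, 38, 371]);


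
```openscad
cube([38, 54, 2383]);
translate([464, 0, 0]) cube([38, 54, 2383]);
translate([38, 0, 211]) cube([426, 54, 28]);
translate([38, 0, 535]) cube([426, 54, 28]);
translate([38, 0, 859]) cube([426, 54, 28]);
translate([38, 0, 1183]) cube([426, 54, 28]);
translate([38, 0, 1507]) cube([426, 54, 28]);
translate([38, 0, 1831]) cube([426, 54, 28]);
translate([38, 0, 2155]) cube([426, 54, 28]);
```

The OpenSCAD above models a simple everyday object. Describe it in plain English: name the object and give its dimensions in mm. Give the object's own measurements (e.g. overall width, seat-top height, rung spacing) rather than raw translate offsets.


A straight ladder. Two 38×54 mm vertical rails, 2383 mm tall, stand 502 mm apart (outside-to-outside) with their front faces coplanar on the −y side. 7 rungs, each 54 mm deep and 28 mm tall, span between the inner faces of the rails, front faces flush with the rails. The lowest rung's underside is at z = 211 mm and rungs are spaced 324 mm apart (underside to underside).


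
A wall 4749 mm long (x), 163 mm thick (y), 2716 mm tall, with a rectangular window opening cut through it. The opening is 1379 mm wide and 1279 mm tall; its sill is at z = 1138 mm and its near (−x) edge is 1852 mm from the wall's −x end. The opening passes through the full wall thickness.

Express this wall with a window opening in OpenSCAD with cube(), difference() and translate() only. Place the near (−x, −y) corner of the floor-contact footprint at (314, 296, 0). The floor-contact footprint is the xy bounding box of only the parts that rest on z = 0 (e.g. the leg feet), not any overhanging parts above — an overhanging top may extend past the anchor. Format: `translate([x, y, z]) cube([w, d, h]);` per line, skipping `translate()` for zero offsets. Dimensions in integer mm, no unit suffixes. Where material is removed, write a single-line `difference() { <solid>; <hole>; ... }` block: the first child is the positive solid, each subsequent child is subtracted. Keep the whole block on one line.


difference() { translate([314, 296, 0]) cube([4749, 163, 2716]); translate([2166, 296, 1138]) cube([1379, 163, 1279]); }


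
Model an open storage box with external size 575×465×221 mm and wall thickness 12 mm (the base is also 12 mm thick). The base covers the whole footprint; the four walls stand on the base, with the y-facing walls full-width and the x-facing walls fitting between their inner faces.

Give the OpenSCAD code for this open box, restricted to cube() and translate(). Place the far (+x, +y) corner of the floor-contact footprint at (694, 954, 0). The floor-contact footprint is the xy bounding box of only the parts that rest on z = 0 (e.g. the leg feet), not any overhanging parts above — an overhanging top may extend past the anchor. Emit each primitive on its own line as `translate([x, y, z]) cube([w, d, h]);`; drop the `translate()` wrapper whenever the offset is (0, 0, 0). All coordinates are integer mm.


translate([119, 489, 0]) cube([575, 465, 12]);
translate([119, 489, 12]) cube([575, 12, 209]);
translate([119, 942, 12]) cube([575, 12, 209]);
translate([119, 501, 12]) cube([12, 441, 209]);
translate([682, 501, 12]) cube([12, 441, 209]);


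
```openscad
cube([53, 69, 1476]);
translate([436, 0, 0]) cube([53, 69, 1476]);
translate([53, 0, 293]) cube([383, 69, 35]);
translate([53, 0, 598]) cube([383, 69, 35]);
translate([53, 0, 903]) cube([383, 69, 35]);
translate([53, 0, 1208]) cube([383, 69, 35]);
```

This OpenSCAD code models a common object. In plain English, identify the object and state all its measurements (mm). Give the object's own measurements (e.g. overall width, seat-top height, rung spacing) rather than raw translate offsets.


A straight ladder. Two 53×69 mm vertical rails, 1476 mm tall, stand 489 mm apart (outside-to-outside) with their front faces coplanar on the −y side. 4 rungs, each 69 mm deep and 35 mm tall, span between the inner faces of the rails, front faces flush with the rails. The lowest rung's underside is at z = 293 mm and rungs are spaced 305 mm apart (underside to underside).


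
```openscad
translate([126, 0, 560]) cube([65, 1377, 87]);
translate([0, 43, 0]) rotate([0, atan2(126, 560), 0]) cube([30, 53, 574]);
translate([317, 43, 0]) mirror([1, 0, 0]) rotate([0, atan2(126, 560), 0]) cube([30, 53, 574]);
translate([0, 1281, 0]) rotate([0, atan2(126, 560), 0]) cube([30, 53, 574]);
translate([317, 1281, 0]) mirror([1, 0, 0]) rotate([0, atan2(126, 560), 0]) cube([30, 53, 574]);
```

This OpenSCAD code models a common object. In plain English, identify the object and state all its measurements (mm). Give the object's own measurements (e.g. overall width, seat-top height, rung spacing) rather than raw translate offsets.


A sawhorse. A 65×1377×87 mm beam (x, y, z) sits on two A-frame leg pairs. Each pair is two raked legs of 30×53 mm section (53 mm along y) splaying symmetrically in x. Each leg rises 560 mm vertically over 126 mm of horizontal reach and is 574 mm long along its own axis. Every leg's outer bottom edge rests on the floor and its outer top edge meets a bottom edge of the beam — the left legs (tilting toward +x) meet the beam's −x bottom edge, the right legs (their mirror images, tilting toward −x) meet its +x bottom edge — so the leg tops tuck under the beam, the beam's underside is 560 mm above the floor, and the feet are 317 mm apart outside-to-outside with the beam centred between them. The two leg pairs are set in 43 mm from either end of the beam.


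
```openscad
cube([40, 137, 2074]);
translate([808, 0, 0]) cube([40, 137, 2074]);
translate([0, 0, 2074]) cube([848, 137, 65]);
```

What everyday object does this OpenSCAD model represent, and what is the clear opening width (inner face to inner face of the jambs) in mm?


A door frame. The clear opening width is 768 mm.

Two 2074 mm tall posts with a header on top — a door frame. The left jamb is 40 mm wide at x = 0; the right jamb starts at x = 808. The clear opening is 808 − 40 = 768 mm.


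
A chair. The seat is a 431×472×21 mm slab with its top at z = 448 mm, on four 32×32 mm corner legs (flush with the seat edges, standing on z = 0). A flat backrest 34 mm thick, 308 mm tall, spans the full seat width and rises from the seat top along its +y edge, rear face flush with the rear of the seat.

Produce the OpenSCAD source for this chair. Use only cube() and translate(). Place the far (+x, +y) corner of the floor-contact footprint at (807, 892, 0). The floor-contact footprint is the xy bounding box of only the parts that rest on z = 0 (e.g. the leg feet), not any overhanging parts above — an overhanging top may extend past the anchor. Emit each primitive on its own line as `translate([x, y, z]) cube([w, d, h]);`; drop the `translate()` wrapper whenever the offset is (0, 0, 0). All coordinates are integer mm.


translate([376, 420, 427]) cube([431, 472, 21]);
translate([376, 420, 0]) cube([32, 32, 427]);
translate([775, 420, 0]) cube([32, 32, 427]);
translate([376, 860, 0]) cube([32, 32, 427]);
translate([775, 860, 0]) cube([32, 32, 427]);
translate([376, 858, 448]) cube([431, 34, 308]);


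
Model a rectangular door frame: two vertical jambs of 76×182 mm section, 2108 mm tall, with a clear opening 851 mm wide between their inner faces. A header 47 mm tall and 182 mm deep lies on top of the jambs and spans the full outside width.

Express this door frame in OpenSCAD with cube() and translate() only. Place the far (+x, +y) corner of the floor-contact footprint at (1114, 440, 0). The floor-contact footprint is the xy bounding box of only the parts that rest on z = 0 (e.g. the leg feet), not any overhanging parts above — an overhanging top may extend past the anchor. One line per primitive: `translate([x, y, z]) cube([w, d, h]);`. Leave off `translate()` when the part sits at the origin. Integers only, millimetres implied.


translate([111, 258, 0]) cube([76, 182, 2108]);
translate([1038, 258, 0]) cube([76, 182, 2108]);
translate([111, 258, 2108]) cube([1003, 182, 47]);


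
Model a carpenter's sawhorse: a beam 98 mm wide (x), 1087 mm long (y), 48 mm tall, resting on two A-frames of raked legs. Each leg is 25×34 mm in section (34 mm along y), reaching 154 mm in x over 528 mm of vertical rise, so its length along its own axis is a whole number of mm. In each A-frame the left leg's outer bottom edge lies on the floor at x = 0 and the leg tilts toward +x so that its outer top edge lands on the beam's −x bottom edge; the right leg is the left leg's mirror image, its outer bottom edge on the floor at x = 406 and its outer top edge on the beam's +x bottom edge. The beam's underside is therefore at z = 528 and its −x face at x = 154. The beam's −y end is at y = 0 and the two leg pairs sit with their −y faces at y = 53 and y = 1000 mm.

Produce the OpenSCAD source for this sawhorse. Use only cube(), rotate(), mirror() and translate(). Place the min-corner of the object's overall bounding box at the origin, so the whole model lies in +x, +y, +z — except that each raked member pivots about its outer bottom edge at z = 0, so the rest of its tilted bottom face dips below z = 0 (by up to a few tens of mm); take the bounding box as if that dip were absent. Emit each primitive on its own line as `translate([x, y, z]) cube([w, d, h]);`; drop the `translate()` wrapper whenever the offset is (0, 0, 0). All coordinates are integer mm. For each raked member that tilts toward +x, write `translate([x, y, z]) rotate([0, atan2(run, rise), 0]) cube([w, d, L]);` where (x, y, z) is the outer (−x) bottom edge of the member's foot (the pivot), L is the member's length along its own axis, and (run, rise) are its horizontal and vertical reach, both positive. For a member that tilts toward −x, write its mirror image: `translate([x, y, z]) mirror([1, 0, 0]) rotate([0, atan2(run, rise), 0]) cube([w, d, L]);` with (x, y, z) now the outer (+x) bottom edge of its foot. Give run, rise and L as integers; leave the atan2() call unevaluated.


translate([154, 0, 528]) cube([98, 1087, 48]);
translate([0, 53, 0]) rotate([0, atan2(154, 528), 0]) cube([25, 34, 550]);
translate([406, 53, 0]) mirror([1, 0, 0]) rotate([0, atan2(154, 528), 0]) cube([25, 34, 550]);
translate([0, 1000, 0]) rotate([0, atan2(154, 528), 0]) cube([25, 34, 550]);
translate([406, 1000, 0]) mirror([1, 0, 0]) rotate([0, atan2(154, 528), 0]) cube([25, 34, 550]);


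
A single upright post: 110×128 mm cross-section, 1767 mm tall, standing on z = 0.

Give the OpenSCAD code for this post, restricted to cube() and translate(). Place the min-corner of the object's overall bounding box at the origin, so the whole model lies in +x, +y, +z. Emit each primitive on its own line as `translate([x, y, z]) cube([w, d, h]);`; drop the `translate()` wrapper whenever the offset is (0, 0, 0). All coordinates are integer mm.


cube([110, 128, 1767]);


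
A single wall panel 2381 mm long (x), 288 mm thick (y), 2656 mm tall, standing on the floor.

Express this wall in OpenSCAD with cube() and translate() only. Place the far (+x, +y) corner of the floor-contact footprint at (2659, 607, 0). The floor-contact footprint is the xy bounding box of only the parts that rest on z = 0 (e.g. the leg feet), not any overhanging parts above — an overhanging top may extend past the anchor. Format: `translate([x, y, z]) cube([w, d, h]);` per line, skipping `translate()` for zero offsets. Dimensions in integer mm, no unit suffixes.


translate([278, 319, 0]) cube([2381, 288, 2656]);


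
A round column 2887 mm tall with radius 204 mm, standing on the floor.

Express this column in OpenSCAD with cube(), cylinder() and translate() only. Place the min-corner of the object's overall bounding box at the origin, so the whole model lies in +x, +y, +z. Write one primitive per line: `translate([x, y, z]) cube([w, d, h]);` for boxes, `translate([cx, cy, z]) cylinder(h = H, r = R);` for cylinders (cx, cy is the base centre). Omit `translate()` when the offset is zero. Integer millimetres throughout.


translate([204, 204, 0]) cylinder(h = 2887, r = 204);


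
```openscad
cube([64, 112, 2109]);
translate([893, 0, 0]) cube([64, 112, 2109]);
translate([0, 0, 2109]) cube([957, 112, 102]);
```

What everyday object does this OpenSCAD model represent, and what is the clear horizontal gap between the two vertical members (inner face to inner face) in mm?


A door frame. The clear opening width is 829 mm.

Two 2109 mm tall posts with a header on top — a door frame. The left jamb is 64 mm wide at x = 0; the right jamb starts at x = 893. The clear opening is 893 − 64 = 829 mm.


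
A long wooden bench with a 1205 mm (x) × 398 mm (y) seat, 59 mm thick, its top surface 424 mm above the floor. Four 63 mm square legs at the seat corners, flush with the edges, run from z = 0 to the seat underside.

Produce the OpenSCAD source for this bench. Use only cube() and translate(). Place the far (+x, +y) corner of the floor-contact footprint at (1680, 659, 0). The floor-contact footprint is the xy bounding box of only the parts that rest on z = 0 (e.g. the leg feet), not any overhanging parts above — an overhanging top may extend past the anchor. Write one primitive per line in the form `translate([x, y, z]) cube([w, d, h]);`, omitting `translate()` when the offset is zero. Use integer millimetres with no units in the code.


translate([475, 261, 365]) cube([1205, 398, 59]);
translate([475, 261, 0]) cube([63, 63, 365]);
translate([475, 596, 0]) cube([63, 63, 365]);
translate([1617, 261, 0]) cube([63, 63, 365]);
translate([1617, 596, 0]) cube([63, 63, 365]);


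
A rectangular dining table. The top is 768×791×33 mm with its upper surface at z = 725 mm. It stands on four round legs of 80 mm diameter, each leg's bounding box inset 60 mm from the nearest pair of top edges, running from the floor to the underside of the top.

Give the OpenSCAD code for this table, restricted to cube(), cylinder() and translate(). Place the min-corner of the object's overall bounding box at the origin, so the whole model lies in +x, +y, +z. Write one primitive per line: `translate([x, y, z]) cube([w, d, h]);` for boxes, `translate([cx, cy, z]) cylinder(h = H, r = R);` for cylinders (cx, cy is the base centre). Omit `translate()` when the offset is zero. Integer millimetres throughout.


// leg_h = 725 - 33 = 692
translate([0, 0, 692]) cube([768, 791, 33]);
translate([100, 100, 0]) cylinder(h = 692, r = 40);
translate([668, 100, 0]) cylinder(h = 692, r = 40);
translate([100, 691, 0]) cylinder(h = 692, r = 40);
translate([668, 691, 0]) cylinder(h = 692, r = 40);


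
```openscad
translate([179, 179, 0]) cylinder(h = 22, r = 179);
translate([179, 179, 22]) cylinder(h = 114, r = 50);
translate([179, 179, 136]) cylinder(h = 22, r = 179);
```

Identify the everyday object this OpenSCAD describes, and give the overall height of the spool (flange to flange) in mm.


A spool. The overall height is 158 mm.

Three coaxial cylinders, large–small–large — a spool. Two 22 mm flanges and a 114 mm core give 22 + 114 + 22 = 158 mm.


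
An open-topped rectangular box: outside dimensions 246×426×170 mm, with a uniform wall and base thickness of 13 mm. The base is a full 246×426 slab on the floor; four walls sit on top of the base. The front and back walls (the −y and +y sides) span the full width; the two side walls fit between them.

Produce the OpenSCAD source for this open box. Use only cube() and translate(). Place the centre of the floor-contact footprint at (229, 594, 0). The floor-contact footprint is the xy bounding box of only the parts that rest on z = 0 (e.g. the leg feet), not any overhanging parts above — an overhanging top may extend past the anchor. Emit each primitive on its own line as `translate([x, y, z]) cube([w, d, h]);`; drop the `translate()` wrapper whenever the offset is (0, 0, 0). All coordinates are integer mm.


translate([106, 381, 0]) cube([246, 426, 13]);
translate([106, 381, 13]) cube([246, 13, 157]);
translate([106, 794, 13]) cube([246, 13, 157]);
translate([106, 394, 13]) cube([13, 400, 157]);
translate([339, 394, 13]) cube([13, 400, 157]);


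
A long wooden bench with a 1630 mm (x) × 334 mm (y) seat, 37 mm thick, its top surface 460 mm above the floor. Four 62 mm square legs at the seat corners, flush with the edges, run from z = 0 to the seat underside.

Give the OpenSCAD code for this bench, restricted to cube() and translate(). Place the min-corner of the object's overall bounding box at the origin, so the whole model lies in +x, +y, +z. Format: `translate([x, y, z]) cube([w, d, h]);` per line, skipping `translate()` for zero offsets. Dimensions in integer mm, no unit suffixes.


translate([0, 0, 423]) cube([1630, 334, 37]);
cube([62, 62, 423]);
translate([0, 272, 0]) cube([62, 62, 423]);
translate([1568, 0, 0]) cube([62, 62, 423]);
translate([1568, 272, 0]) cube([62, 62, 423]);


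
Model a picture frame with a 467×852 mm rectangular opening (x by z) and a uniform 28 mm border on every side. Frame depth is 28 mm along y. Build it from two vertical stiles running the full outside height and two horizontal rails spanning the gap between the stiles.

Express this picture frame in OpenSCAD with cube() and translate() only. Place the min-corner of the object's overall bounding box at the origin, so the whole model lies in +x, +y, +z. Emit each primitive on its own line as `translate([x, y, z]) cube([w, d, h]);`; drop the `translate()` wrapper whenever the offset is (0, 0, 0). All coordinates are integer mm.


cube([28, 28, 908]);
translate([495, 0, 0]) cube([28, 28, 908]);
translate([28, 0, 0]) cube([467, 28, 28]);
translate([28, 0, 880]) cube([467, 28, 28]);


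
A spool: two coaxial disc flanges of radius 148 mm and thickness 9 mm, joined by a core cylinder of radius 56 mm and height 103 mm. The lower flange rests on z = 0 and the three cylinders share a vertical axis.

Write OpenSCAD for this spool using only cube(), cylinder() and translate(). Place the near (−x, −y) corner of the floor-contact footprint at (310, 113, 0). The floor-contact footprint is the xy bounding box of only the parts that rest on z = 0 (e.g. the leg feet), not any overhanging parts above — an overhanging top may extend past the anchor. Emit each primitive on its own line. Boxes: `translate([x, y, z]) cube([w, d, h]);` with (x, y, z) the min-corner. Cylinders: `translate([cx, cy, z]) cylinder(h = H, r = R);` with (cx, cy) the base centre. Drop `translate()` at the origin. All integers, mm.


translate([458, 261, 0]) cylinder(h = 9, r = 148);
translate([458, 261, 9]) cylinder(h = 103, r = 56);
translate([458, 261, 112]) cylinder(h = 9, r = 148);


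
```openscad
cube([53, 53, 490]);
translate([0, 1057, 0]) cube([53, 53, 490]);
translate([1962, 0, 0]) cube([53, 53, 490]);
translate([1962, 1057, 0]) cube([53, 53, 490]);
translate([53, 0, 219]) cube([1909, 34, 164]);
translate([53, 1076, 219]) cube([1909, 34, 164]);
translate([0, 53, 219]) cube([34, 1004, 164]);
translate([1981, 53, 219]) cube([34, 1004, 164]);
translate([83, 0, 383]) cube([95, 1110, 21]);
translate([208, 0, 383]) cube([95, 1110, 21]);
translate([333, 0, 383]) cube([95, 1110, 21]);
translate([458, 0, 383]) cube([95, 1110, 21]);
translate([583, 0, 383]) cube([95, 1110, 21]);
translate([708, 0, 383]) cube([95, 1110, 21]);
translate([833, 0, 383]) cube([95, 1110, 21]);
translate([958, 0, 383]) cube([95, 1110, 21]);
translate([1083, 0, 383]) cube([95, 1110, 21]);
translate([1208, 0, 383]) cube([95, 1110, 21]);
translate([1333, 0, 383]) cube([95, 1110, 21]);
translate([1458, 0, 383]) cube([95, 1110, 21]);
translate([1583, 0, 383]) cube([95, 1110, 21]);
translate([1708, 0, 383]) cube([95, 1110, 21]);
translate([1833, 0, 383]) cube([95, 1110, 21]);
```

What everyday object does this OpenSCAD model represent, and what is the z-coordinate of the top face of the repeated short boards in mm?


A bed frame. The slat-top height is 404 mm.

Four posts, four rails, and a row of slats — a bed frame. Slats sit on the rails at z = 219 + 164 = 383; with slat thickness 21, the top is 404 mm.


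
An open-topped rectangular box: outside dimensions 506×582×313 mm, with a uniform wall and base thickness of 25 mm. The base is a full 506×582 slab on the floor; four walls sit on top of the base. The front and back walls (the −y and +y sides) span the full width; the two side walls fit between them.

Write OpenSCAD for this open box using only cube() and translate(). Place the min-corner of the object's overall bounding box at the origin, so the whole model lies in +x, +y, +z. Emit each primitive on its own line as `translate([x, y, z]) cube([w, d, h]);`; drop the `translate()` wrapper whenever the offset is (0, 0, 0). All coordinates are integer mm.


cube([506, 582, 25]);
translate([0, 0, 25]) cube([506, 25, 288]);
translate([0, 557, 25]) cube([506, 25, 288]);
translate([0, 25, 25]) cube([25, 532, 288]);
translate([481, 25, 25]) cube([25, 532, 288]);


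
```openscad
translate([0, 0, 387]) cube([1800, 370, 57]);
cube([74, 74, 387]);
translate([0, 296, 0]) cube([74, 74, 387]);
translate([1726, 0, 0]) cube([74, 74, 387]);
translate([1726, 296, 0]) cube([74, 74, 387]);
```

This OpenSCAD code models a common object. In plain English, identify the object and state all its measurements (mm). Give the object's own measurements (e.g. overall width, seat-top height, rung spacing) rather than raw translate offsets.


A bench: a 1800×370 mm seat slab, 57 mm thick, top at z = 444 mm, on four 74×74 mm square legs flush with the seat corners and standing on z = 0.


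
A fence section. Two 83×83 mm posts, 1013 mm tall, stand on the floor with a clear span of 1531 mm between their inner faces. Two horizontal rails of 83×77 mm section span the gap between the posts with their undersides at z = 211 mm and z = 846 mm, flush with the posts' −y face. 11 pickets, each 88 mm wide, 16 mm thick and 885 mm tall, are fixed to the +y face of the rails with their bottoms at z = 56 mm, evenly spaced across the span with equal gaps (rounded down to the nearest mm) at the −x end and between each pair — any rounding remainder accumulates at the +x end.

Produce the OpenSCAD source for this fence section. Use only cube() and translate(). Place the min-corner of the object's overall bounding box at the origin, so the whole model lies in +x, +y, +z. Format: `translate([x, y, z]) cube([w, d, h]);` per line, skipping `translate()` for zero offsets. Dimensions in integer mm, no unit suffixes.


cube([83, 83, 1013]);
translate([1614, 0, 0]) cube([83, 83, 1013]);
translate([83, 0, 211]) cube([1531, 83, 77]);
translate([83, 0, 846]) cube([1531, 83, 77]);
translate([129, 83, 56]) cube([88, 16, 885]);
translate([263, 83, 56]) cube([88, 16, 885]);
translate([397, 83, 56]) cube([88, 16, 885]);
translate([531, 83, 56]) cube([88, 16, 885]);
translate([665, 83, 56]) cube([88, 16, 885]);
translate([799, 83, 56]) cube([88, 16, 885]);
translate([933, 83, 56]) cube([88, 16, 885]);
translate([1067, 83, 56]) cube([88, 16, 885]);
translate([1201, 83, 56]) cube([88, 16, 885]);
translate([1335, 83, 56]) cube([88, 16, 885]);
translate([1469, 83, 56]) cube([88, 16, 885]);


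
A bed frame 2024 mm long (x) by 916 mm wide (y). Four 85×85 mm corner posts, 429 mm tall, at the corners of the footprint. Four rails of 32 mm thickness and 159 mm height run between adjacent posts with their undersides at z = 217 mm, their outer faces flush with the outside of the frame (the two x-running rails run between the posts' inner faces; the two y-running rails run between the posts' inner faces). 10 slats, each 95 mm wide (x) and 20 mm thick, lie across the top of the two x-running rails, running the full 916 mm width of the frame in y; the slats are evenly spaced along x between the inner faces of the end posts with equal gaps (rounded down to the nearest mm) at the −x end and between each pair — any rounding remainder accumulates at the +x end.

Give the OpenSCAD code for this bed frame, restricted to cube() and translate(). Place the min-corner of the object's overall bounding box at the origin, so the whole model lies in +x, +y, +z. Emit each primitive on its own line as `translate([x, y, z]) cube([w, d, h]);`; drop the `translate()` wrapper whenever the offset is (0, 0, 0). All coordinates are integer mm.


cube([85, 85, 429]);
translate([0, 831, 0]) cube([85, 85, 429]);
translate([1939, 0, 0]) cube([85, 85, 429]);
translate([1939, 831, 0]) cube([85, 85, 429]);
translate([85, 0, 217]) cube([1854, 32, 159]);
translate([85, 884, 217]) cube([1854, 32, 159]);
translate([0, 85, 217]) cube([32, 746, 159]);
translate([1992, 85, 217]) cube([32, 746, 159]);
translate([167, 0, 376]) cube([95, 916, 20]);
translate([344, 0, 376]) cube([95, 916, 20]);
translate([521, 0, 376]) cube([95, 916, 20]);
translate([698, 0, 376]) cube([95, 916, 20]);
translate([875, 0, 376]) cube([95, 916, 20]);
translate([1052, 0, 376]) cube([95, 916, 20]);
translate([1229, 0, 376]) cube([95, 916, 20]);
translate([1406, 0, 376]) cube([95, 916, 20]);
translate([1583, 0, 376]) cube([95, 916, 20]);
translate([1760, 0, 376]) cube([95, 916, 20]);


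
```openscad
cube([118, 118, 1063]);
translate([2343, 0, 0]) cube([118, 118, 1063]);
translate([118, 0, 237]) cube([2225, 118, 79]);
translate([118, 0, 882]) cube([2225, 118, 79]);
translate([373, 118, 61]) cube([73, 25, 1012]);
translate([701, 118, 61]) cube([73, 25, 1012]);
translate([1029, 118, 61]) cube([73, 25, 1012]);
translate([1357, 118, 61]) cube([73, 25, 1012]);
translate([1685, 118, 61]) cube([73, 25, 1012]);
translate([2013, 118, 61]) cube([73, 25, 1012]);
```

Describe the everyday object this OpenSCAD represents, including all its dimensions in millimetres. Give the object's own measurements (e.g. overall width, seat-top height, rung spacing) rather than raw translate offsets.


A fence section. Two 118×118 mm posts, 1063 mm tall, stand on the floor with a clear span of 2225 mm between their inner faces. Two horizontal rails of 118×79 mm section span the gap between the posts with their undersides at z = 237 mm and z = 882 mm, flush with the posts' −y face. 6 pickets, each 73 mm wide, 25 mm thick and 1012 mm tall, are fixed to the +y face of the rails with their bottoms at z = 61 mm, spaced across the span with a 255 mm gap after the −x post and between neighbouring pickets, with 257 mm left before the +x post.


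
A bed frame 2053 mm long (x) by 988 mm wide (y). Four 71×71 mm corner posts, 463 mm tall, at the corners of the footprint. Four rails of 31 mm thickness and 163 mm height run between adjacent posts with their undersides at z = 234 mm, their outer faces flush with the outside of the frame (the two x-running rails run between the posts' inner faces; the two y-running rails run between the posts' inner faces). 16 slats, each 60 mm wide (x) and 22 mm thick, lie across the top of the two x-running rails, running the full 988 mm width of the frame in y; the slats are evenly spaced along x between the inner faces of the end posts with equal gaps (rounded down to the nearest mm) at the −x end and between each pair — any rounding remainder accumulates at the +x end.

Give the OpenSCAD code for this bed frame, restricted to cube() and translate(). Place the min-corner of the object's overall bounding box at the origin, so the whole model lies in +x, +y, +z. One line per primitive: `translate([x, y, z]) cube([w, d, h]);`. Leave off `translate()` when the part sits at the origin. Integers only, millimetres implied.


cube([71, 71, 463]);
translate([0, 917, 0]) cube([71, 71, 463]);
translate([1982, 0, 0]) cube([71, 71, 463]);
translate([1982, 917, 0]) cube([71, 71, 463]);
translate([71, 0, 234]) cube([1911, 31, 163]);
translate([71, 957, 234]) cube([1911, 31, 163]);
translate([0, 71, 234]) cube([31, 846, 163]);
translate([2022, 71, 234]) cube([31, 846, 163]);
translate([126, 0, 397]) cube([60, 988, 22]);
translate([241, 0, 397]) cube([60, 988, 22]);
translate([356, 0, 397]) cube([60, 988, 22]);
translate([471, 0, 397]) cube([60, 988, 22]);
translate([586, 0, 397]) cube([60, 988, 22]);
translate([701, 0, 397]) cube([60, 988, 22]);
translate([816, 0, 397]) cube([60, 988, 22]);
translate([931, 0, 397]) cube([60, 988, 22]);
translate([1046, 0, 397]) cube([60, 988, 22]);
translate([1161, 0, 397]) cube([60, 988, 22]);
translate([1276, 0, 397]) cube([60, 988, 22]);
translate([1391, 0, 397]) cube([60, 988, 22]);
translate([1506, 0, 397]) cube([60, 988, 22]);
translate([1621, 0, 397]) cube([60, 988, 22]);
translate([1736, 0, 397]) cube([60, 988, 22]);
translate([1851, 0, 397]) cube([60, 988, 22]);
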